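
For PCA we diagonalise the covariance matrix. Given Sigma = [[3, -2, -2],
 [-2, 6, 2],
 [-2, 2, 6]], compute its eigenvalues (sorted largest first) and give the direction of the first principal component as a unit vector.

Step 1 — characteristic polynomial p(λ) = det(λI - Sigma) = λ³ - tr·λ² + c_1·λ - det, where tr = trace, c_1 = sum of the principal 2×2 minors, det = det(Sigma):
  tr = 3 + 6 + 6 = 15,
  c_1 = (3·6 - (-2)²) + (3·6 - (-2)²) + (6·6 - (2)²) = 14 + 14 + 32 = 60,
  det = 3·(6·6 - (2)²) - (-2)·((-2)·6 - (2)·(-2)) + (-2)·((-2)·(2) - 6·(-2)) = 3·(32) - (-2)·(-8) + (-2)·(8) = 64.
  So p(λ) = λ³ - 15λ² + 60λ - 64.
Step 2 — look for an integer root (rational root theorem: any rational root is an integer divisor of 64). Testing λ = 4:
  p(4) = 64 - 240 + 240 - 64 = 0  ✓
  Dividing out (λ - 4): p(λ) = (λ - 4)(λ² - 11λ + 16).
Step 3 — remaining eigenvalues from the quadratic λ² - 11λ + 16 = 0:
  Δ = 11² - 4·16 = 121 - 64 = 57,  λ = (11 ± √57)/2 = (11 ± 7.5498)/2 ≈ 9.2749 or 1.7251.
  Sorted: λ_1 = 9.2749,  λ_2 = 4,  λ_3 = 1.7251  (check: sum = 15 = tr ✓).

Step 4 — unit eigenvector for λ_1 ≈ 9.2749: v spans the null space of (Sigma - λ_1 I), whose rows are
  r_1 = (-6.2749, -2, -2),  r_2 = (-2, -3.2749, 2),  r_3 = (-2, 2, -3.2749).
  v is orthogonal to every row, so take v ∝ r_1 × r_2 = ((-2)·(2) - (-2)·(-3.2749), (-2)·(-2) - (-6.2749)·(2), (-6.2749)·(-3.2749) - (-2)·(-2)) ≈ (-10.5498, 16.5498, 16.5498).
  Rescale (multiply by -1 so the first nonzero entry is positive): u = (10.5498, -16.5498, -16.5498).
  ||u|| = √((10.5498)² + (-16.5498)² + (-16.5498)²) = √(659.093) ≈ 25.6728,  v_1 = u/||u|| ≈ (0.4109, -0.6446, -0.6446) (||v_1|| = 1).

λ_1 = 9.2749,  λ_2 = 4,  λ_3 = 1.7251;  v_1 ≈ (0.4109, -0.6446, -0.6446)


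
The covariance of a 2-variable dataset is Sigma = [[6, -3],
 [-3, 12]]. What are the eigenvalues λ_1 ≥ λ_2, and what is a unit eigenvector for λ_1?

Step 1 — characteristic polynomial of 2×2 Sigma:
  det(Sigma - λI) = λ² - trace · λ + det = 0.
  trace = 6 + 12 = 18, det = 6·12 - (-3)² = 63.
Step 2 — discriminant:
  Δ = trace² - 4·det = 324 - 252 = 72.
Step 3 — eigenvalues:
  λ = (trace ± √Δ)/2 = (18 ± 8.4853)/2,
  λ_1 = 13.2426,  λ_2 = 4.7574.

Step 4 — unit eigenvector for λ_1: solve (Sigma - λ_1 I)v = 0. First row:
  (6 - 13.2426)·v_x + (-3)·v_y = 0, i.e. (-7.2426)·v_x + (-3)·v_y = 0,
  so v ∝ (b, λ_1 - a) = (-3, 7.2426); multiply by -1 so the first entry is positive: u = (3, -7.2426).
  ||u|| = √((3)² + (-7.2426)²) = √(61.4558) ≈ 7.8394,
  v_1 = u/||u|| ≈ (0.3827, -0.9239) (||v_1|| = 1).

λ_1 = 13.2426,  λ_2 = 4.7574;  v_1 ≈ (0.3827, -0.9239)


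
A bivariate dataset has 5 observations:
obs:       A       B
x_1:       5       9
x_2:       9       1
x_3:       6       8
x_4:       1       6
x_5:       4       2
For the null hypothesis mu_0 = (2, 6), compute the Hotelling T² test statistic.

Step 1 — sample mean vector:
  mean(A) = (5 + 9 + 6 + 1 + 4) / 5 = 25/5 = 5
  mean(B) = (9 + 1 + 8 + 6 + 2) / 5 = 26/5 = 5.2
  x̄ = (5, 5.2),  deviation x̄ - mu_0 = (5, 5.2) - (2, 6) = (3, -0.8).

Step 2 — sample covariance matrix, S[i,j] = (1/(n-1)) · Σ_k (x_{k,i} - mean_i) · (x_{k,j} - mean_j), divisor n-1 = 4:
  S[A,A] = ((0)·(0) + (4)·(4) + (1)·(1) + (-4)·(-4) + (-1)·(-1)) / 4 = 34/4 = 8.5
  S[A,B] = ((0)·(3.8) + (4)·(-4.2) + (1)·(2.8) + (-4)·(0.8) + (-1)·(-3.2)) / 4 = -14/4 = -3.5
  S[B,B] = ((3.8)·(3.8) + (-4.2)·(-4.2) + (2.8)·(2.8) + (0.8)·(0.8) + (-3.2)·(-3.2)) / 4 = 50.8/4 = 12.7
  S = [[8.5, -3.5],
 [-3.5, 12.7]].

Step 3 — invert S. det(S) = 8.5·12.7 - (-3.5)² = 95.7.
  S^{-1} = (1/det) · [[d, -b], [-b, a]] = [[0.1327, 0.0366],
 [0.0366, 0.0888]].

Step 4 — quadratic form (x̄ - mu_0)^T · S^{-1} · (x̄ - mu_0):
  S^{-1} · (x̄ - mu_0) = (0.3689, 0.0387),
  (x̄ - mu_0)^T · [...] = (3)·(0.3689) + (-0.8)·(0.0387) = 1.0757.

Step 5 — scale by n: T² = 5 · 1.0757 = 5.3783.

T² ≈ 5.3783


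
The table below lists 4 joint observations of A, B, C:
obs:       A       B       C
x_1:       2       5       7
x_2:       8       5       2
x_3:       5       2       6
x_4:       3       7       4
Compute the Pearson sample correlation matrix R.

Step 1 — column means:
  mean(A) = (2 + 8 + 5 + 3) / 4 = 18/4 = 4.5
  mean(B) = (5 + 5 + 2 + 7) / 4 = 19/4 = 4.75
  mean(C) = (7 + 2 + 6 + 4) / 4 = 19/4 = 4.75

Step 2 — sample variances and covariances s[i,j] = (1/(n-1)) · Σ_k (x_{k,i} - mean_i) · (x_{k,j} - mean_j), with n-1 = 3:
  s[A,A] = ((-2.5)·(-2.5) + (3.5)·(3.5) + (0.5)·(0.5) + (-1.5)·(-1.5)) / 3 = 21/3 = 7
  s[A,B] = ((-2.5)·(0.25) + (3.5)·(0.25) + (0.5)·(-2.75) + (-1.5)·(2.25)) / 3 = -4.5/3 = -1.5
  s[A,C] = ((-2.5)·(2.25) + (3.5)·(-2.75) + (0.5)·(1.25) + (-1.5)·(-0.75)) / 3 = -13.5/3 = -4.5
  s[B,B] = ((0.25)·(0.25) + (0.25)·(0.25) + (-2.75)·(-2.75) + (2.25)·(2.25)) / 3 = 12.75/3 = 4.25
  s[B,C] = ((0.25)·(2.25) + (0.25)·(-2.75) + (-2.75)·(1.25) + (2.25)·(-0.75)) / 3 = -5.25/3 = -1.75
  s[C,C] = ((2.25)·(2.25) + (-2.75)·(-2.75) + (1.25)·(1.25) + (-0.75)·(-0.75)) / 3 = 14.75/3 = 4.9167
  Sample standard deviations s_i = √(s[i,i]):
  s(A) = √(7) = 2.6458
  s(B) = √(4.25) = 2.0616
  s(C) = √(4.9167) = 2.2174

Step 3 — r_{ij} = s_{ij} / (s_i · s_j):
  r[A,A] = 1 (diagonal).
  r[A,B] = -1.5 / (2.6458 · 2.0616) = -1.5 / 5.4544 = -0.275
  r[A,C] = -4.5 / (2.6458 · 2.2174) = -4.5 / 5.8666 = -0.7671
  r[B,B] = 1 (diagonal).
  r[B,C] = -1.75 / (2.0616 · 2.2174) = -1.75 / 4.5712 = -0.3828
  r[C,C] = 1 (diagonal).

R is symmetric with unit diagonal. Assembling:

R = [[1, -0.275, -0.7671],
 [-0.275, 1, -0.3828],
 [-0.7671, -0.3828, 1]]


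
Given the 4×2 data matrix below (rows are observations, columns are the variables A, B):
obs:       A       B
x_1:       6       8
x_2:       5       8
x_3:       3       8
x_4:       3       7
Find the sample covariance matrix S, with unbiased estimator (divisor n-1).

Step 1 — column means:
  mean(A) = (6 + 5 + 3 + 3) / 4 = 17/4 = 4.25
  mean(B) = (8 + 8 + 8 + 7) / 4 = 31/4 = 7.75

Step 2 — sample covariance S[i,j] = (1/(n-1)) · Σ_k (x_{k,i} - mean_i) · (x_{k,j} - mean_j), with n-1 = 3.
  S[A,A] = ((1.75)·(1.75) + (0.75)·(0.75) + (-1.25)·(-1.25) + (-1.25)·(-1.25)) / 3 = 6.75/3 = 2.25
  S[A,B] = ((1.75)·(0.25) + (0.75)·(0.25) + (-1.25)·(0.25) + (-1.25)·(-0.75)) / 3 = 1.25/3 = 0.4167
  S[B,B] = ((0.25)·(0.25) + (0.25)·(0.25) + (0.25)·(0.25) + (-0.75)·(-0.75)) / 3 = 0.75/3 = 0.25

S is symmetric (S[j,i] = S[i,j]). Assembling:

S = [[2.25, 0.4167],
 [0.4167, 0.25]]


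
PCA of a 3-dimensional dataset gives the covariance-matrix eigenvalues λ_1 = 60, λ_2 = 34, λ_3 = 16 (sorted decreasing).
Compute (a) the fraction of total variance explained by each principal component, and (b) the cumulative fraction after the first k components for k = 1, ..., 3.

Step 1 — total variance = trace(Sigma) = Σ λ_i = 60 + 34 + 16 = 110.

Step 2 — fraction explained by component i = λ_i / Σ λ:
  PC1: 60/110 = 0.5455
  PC2: 34/110 = 0.3091
  PC3: 16/110 = 0.1455

Step 3 — cumulative fraction after k components = (λ_1 + ... + λ_k) / Σ λ:
  k = 1: 60/110 = 0.5455
  k = 2: (60 + 34)/110 = 94/110 = 0.8545
  k = 3: (60 + 34 + 16)/110 = 110/110 = 1

Summary (fraction, with percent):

explained: PC1 0.5455 (54.55%), PC2 0.3091 (30.91%), PC3 0.1455 (14.55%);  cumulative: 0.5455, 0.8545, 1


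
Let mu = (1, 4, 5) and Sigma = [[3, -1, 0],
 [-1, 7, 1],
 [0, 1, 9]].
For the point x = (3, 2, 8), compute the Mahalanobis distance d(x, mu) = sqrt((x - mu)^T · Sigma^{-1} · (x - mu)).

Step 1 — centre the observation: (x - mu) = (2, -2, 3).

Step 2 — invert Sigma (cofactor / det for 3×3, or solve directly):
  Sigma^{-1} = [[0.3503, 0.0508, -0.0056],
 [0.0508, 0.1525, -0.0169],
 [-0.0056, -0.0169, 0.113]].

Step 3 — form the quadratic (x - mu)^T · Sigma^{-1} · (x - mu):
  Sigma^{-1} · (x - mu) = (0.5819, -0.2542, 0.3616).
  (x - mu)^T · [Sigma^{-1} · (x - mu)] = (2)·(0.5819) + (-2)·(-0.2542) + (3)·(0.3616) = 2.7571.

Step 4 — take square root: d = √(2.7571) ≈ 1.6604.

d(x, mu) = √(2.7571) ≈ 1.6604


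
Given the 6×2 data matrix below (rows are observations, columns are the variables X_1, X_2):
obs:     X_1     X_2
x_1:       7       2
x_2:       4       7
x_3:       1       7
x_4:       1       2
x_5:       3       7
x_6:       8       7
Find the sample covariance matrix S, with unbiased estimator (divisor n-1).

Step 1 — column means:
  mean(X_1) = (7 + 4 + 1 + 1 + 3 + 8) / 6 = 24/6 = 4
  mean(X_2) = (2 + 7 + 7 + 2 + 7 + 7) / 6 = 32/6 = 5.3333

Step 2 — sample covariance S[i,j] = (1/(n-1)) · Σ_k (x_{k,i} - mean_i) · (x_{k,j} - mean_j), with n-1 = 5.
  S[X_1,X_1] = ((3)·(3) + (0)·(0) + (-3)·(-3) + (-3)·(-3) + (-1)·(-1) + (4)·(4)) / 5 = 44/5 = 8.8
  S[X_1,X_2] = ((3)·(-3.3333) + (0)·(1.6667) + (-3)·(1.6667) + (-3)·(-3.3333) + (-1)·(1.6667) + (4)·(1.6667)) / 5 = 0/5 = 0
  S[X_2,X_2] = ((-3.3333)·(-3.3333) + (1.6667)·(1.6667) + (1.6667)·(1.6667) + (-3.3333)·(-3.3333) + (1.6667)·(1.6667) + (1.6667)·(1.6667)) / 5 = 33.3333/5 = 6.6667

S is symmetric (S[j,i] = S[i,j]). Assembling:

S = [[8.8, 0],
 [0, 6.6667]]


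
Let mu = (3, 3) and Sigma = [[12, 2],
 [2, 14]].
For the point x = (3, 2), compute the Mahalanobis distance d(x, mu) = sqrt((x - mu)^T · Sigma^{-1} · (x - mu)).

Step 1 — centre the observation: (x - mu) = (0, -1).

Step 2 — invert Sigma. det(Sigma) = 12·14 - (2)² = 164.
  Sigma^{-1} = (1/det) · [[d, -b], [-b, a]] = [[0.0854, -0.0122],
 [-0.0122, 0.0732]].

Step 3 — form the quadratic (x - mu)^T · Sigma^{-1} · (x - mu):
  Sigma^{-1} · (x - mu) = (0.0122, -0.0732).
  (x - mu)^T · [Sigma^{-1} · (x - mu)] = (0)·(0.0122) + (-1)·(-0.0732) = 0.0732.

Step 4 — take square root: d = √(0.0732) ≈ 0.2705.

d(x, mu) = √(0.0732) ≈ 0.2705


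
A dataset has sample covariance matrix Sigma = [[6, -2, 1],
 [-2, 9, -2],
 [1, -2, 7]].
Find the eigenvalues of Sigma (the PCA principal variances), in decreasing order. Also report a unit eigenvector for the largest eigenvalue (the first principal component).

Step 1 — characteristic polynomial p(λ) = det(λI - Sigma) = λ³ - tr·λ² + c_1·λ - det, where tr = trace, c_1 = sum of the principal 2×2 minors, det = det(Sigma):
  tr = 6 + 9 + 7 = 22,
  c_1 = (6·9 - (-2)²) + (6·7 - (1)²) + (9·7 - (-2)²) = 50 + 41 + 59 = 150,
  det = 6·(9·7 - (-2)²) - (-2)·((-2)·7 - (-2)·(1)) + (1)·((-2)·(-2) - 9·(1)) = 6·(59) - (-2)·(-12) + (1)·(-5) = 325.
  So p(λ) = λ³ - 22λ² + 150λ - 325.
Step 2 — look for an integer root (rational root theorem: any rational root is an integer divisor of 325). Testing λ = 5:
  p(5) = 125 - 550 + 750 - 325 = 0  ✓
  Dividing out (λ - 5): p(λ) = (λ - 5)(λ² - 17λ + 65).
Step 3 — remaining eigenvalues from the quadratic λ² - 17λ + 65 = 0:
  Δ = 17² - 4·65 = 289 - 260 = 29,  λ = (17 ± √29)/2 = (17 ± 5.3852)/2 ≈ 11.1926 or 5.8074.
  Sorted: λ_1 = 11.1926,  λ_2 = 5.8074,  λ_3 = 5  (check: sum = 22 = tr ✓).

Step 4 — unit eigenvector for λ_1 ≈ 11.1926: v spans the null space of (Sigma - λ_1 I), whose rows are
  r_1 = (-5.1926, -2, 1),  r_2 = (-2, -2.1926, -2),  r_3 = (1, -2, -4.1926).
  v is orthogonal to every row, so take v ∝ r_1 × r_2 = ((-2)·(-2) - (1)·(-2.1926), (1)·(-2) - (-5.1926)·(-2), (-5.1926)·(-2.1926) - (-2)·(-2)) ≈ (6.1926, -12.3852, 7.3852).
  Let u = (6.1926, -12.3852, 7.3852).
  ||u|| = √((6.1926)² + (-12.3852)² + (7.3852)²) = √(246.281) ≈ 15.6933,  v_1 = u/||u|| ≈ (0.3946, -0.7892, 0.4706) (||v_1|| = 1).

λ_1 = 11.1926,  λ_2 = 5.8074,  λ_3 = 5;  v_1 ≈ (0.3946, -0.7892, 0.4706)


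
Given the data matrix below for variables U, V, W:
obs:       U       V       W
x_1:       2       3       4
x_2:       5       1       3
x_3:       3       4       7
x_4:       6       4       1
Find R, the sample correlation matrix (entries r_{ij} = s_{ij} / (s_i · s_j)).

Step 1 — column means:
  mean(U) = (2 + 5 + 3 + 6) / 4 = 16/4 = 4
  mean(V) = (3 + 1 + 4 + 4) / 4 = 12/4 = 3
  mean(W) = (4 + 3 + 7 + 1) / 4 = 15/4 = 3.75

Step 2 — sample variances and covariances s[i,j] = (1/(n-1)) · Σ_k (x_{k,i} - mean_i) · (x_{k,j} - mean_j), with n-1 = 3:
  s[U,U] = ((-2)·(-2) + (1)·(1) + (-1)·(-1) + (2)·(2)) / 3 = 10/3 = 3.3333
  s[U,V] = ((-2)·(0) + (1)·(-2) + (-1)·(1) + (2)·(1)) / 3 = -1/3 = -0.3333
  s[U,W] = ((-2)·(0.25) + (1)·(-0.75) + (-1)·(3.25) + (2)·(-2.75)) / 3 = -10/3 = -3.3333
  s[V,V] = ((0)·(0) + (-2)·(-2) + (1)·(1) + (1)·(1)) / 3 = 6/3 = 2
  s[V,W] = ((0)·(0.25) + (-2)·(-0.75) + (1)·(3.25) + (1)·(-2.75)) / 3 = 2/3 = 0.6667
  s[W,W] = ((0.25)·(0.25) + (-0.75)·(-0.75) + (3.25)·(3.25) + (-2.75)·(-2.75)) / 3 = 18.75/3 = 6.25
  Sample standard deviations s_i = √(s[i,i]):
  s(U) = √(3.3333) = 1.8257
  s(V) = √(2) = 1.4142
  s(W) = √(6.25) = 2.5

Step 3 — r_{ij} = s_{ij} / (s_i · s_j):
  r[U,U] = 1 (diagonal).
  r[U,V] = -0.3333 / (1.8257 · 1.4142) = -0.3333 / 2.582 = -0.1291
  r[U,W] = -3.3333 / (1.8257 · 2.5) = -3.3333 / 4.5644 = -0.7303
  r[V,V] = 1 (diagonal).
  r[V,W] = 0.6667 / (1.4142 · 2.5) = 0.6667 / 3.5355 = 0.1886
  r[W,W] = 1 (diagonal).

R is symmetric with unit diagonal. Assembling:

R = [[1, -0.1291, -0.7303],
 [-0.1291, 1, 0.1886],
 [-0.7303, 0.1886, 1]]


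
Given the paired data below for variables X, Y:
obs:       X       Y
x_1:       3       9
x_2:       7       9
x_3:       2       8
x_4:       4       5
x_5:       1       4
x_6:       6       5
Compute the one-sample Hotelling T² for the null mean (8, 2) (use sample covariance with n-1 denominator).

Step 1 — sample mean vector:
  mean(X) = (3 + 7 + 2 + 4 + 1 + 6) / 6 = 23/6 = 3.8333
  mean(Y) = (9 + 9 + 8 + 5 + 4 + 5) / 6 = 40/6 = 6.6667
  x̄ = (3.8333, 6.6667),  deviation x̄ - mu_0 = (3.8333, 6.6667) - (8, 2) = (-4.1667, 4.6667).

Step 2 — sample covariance matrix, S[i,j] = (1/(n-1)) · Σ_k (x_{k,i} - mean_i) · (x_{k,j} - mean_j), divisor n-1 = 5:
  S[X,X] = ((-0.8333)·(-0.8333) + (3.1667)·(3.1667) + (-1.8333)·(-1.8333) + (0.1667)·(0.1667) + (-2.8333)·(-2.8333) + (2.1667)·(2.1667)) / 5 = 26.8333/5 = 5.3667
  S[X,Y] = ((-0.8333)·(2.3333) + (3.1667)·(2.3333) + (-1.8333)·(1.3333) + (0.1667)·(-1.6667) + (-2.8333)·(-2.6667) + (2.1667)·(-1.6667)) / 5 = 6.6667/5 = 1.3333
  S[Y,Y] = ((2.3333)·(2.3333) + (2.3333)·(2.3333) + (1.3333)·(1.3333) + (-1.6667)·(-1.6667) + (-2.6667)·(-2.6667) + (-1.6667)·(-1.6667)) / 5 = 25.3333/5 = 5.0667
  S = [[5.3667, 1.3333],
 [1.3333, 5.0667]].

Step 3 — invert S. det(S) = 5.3667·5.0667 - (1.3333)² = 25.4133.
  S^{-1} = (1/det) · [[d, -b], [-b, a]] = [[0.1994, -0.0525],
 [-0.0525, 0.2112]].

Step 4 — quadratic form (x̄ - mu_0)^T · S^{-1} · (x̄ - mu_0):
  S^{-1} · (x̄ - mu_0) = (-1.0756, 1.2041),
  (x̄ - mu_0)^T · [...] = (-4.1667)·(-1.0756) + (4.6667)·(1.2041) = 10.1006.

Step 5 — scale by n: T² = 6 · 10.1006 = 60.6034.

T² ≈ 60.6034


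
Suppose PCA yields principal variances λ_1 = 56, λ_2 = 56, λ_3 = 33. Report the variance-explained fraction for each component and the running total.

Step 1 — total variance = trace(Sigma) = Σ λ_i = 56 + 56 + 33 = 145.

Step 2 — fraction explained by component i = λ_i / Σ λ:
  PC1: 56/145 = 0.3862
  PC2: 56/145 = 0.3862
  PC3: 33/145 = 0.2276

Step 3 — cumulative fraction after k components = (λ_1 + ... + λ_k) / Σ λ:
  k = 1: 56/145 = 0.3862
  k = 2: (56 + 56)/145 = 112/145 = 0.7724
  k = 3: (56 + 56 + 33)/145 = 145/145 = 1

Summary (fraction, with percent):

explained: PC1 0.3862 (38.62%), PC2 0.3862 (38.62%), PC3 0.2276 (22.76%);  cumulative: 0.3862, 0.7724, 1


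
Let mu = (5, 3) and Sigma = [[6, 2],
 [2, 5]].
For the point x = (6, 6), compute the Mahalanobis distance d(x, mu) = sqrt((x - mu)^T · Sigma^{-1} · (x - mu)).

Step 1 — centre the observation: (x - mu) = (1, 3).

Step 2 — invert Sigma. det(Sigma) = 6·5 - (2)² = 26.
  Sigma^{-1} = (1/det) · [[d, -b], [-b, a]] = [[0.1923, -0.0769],
 [-0.0769, 0.2308]].

Step 3 — form the quadratic (x - mu)^T · Sigma^{-1} · (x - mu):
  Sigma^{-1} · (x - mu) = (-0.0385, 0.6154).
  (x - mu)^T · [Sigma^{-1} · (x - mu)] = (1)·(-0.0385) + (3)·(0.6154) = 1.8077.

Step 4 — take square root: d = √(1.8077) ≈ 1.3445.

d(x, mu) = √(1.8077) ≈ 1.3445


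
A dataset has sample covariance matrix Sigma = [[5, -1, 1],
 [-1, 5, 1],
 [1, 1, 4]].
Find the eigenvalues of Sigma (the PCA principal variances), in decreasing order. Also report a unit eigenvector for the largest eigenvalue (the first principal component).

Step 1 — characteristic polynomial p(λ) = det(λI - Sigma) = λ³ - tr·λ² + c_1·λ - det, where tr = trace, c_1 = sum of the principal 2×2 minors, det = det(Sigma):
  tr = 5 + 5 + 4 = 14,
  c_1 = (5·5 - (-1)²) + (5·4 - (1)²) + (5·4 - (1)²) = 24 + 19 + 19 = 62,
  det = 5·(5·4 - (1)²) - (-1)·((-1)·4 - (1)·(1)) + (1)·((-1)·(1) - 5·(1)) = 5·(19) - (-1)·(-5) + (1)·(-6) = 84.
  So p(λ) = λ³ - 14λ² + 62λ - 84.
Step 2 — look for an integer root (rational root theorem: any rational root is an integer divisor of 84). Testing λ = 6:
  p(6) = 216 - 504 + 372 - 84 = 0  ✓
  Dividing out (λ - 6): p(λ) = (λ - 6)(λ² - 8λ + 14).
Step 3 — remaining eigenvalues from the quadratic λ² - 8λ + 14 = 0:
  Δ = 8² - 4·14 = 64 - 56 = 8,  λ = (8 ± √8)/2 = (8 ± 2.8284)/2 ≈ 5.4142 or 2.5858.
  Sorted: λ_1 = 6,  λ_2 = 5.4142,  λ_3 = 2.5858  (check: sum = 14 = tr ✓).

Step 4 — unit eigenvector for λ_1 = 6: v spans the null space of (Sigma - λ_1 I), whose rows are
  r_1 = (-1, -1, 1),  r_2 = (-1, -1, 1),  r_3 = (1, 1, -2).
  v is orthogonal to every row, so take v ∝ r_1 × r_3 = ((-1)·(-2) - (1)·(1), (1)·(1) - (-1)·(-2), (-1)·(1) - (-1)·(1)) = (1, -1, 0).
  Let u = (1, -1, 0).
  ||u|| = √((1)² + (-1)² + (0)²) = √(2) ≈ 1.4142,  v_1 = u/||u|| ≈ (0.7071, -0.7071, 0) (||v_1|| = 1).

λ_1 = 6,  λ_2 = 5.4142,  λ_3 = 2.5858;  v_1 ≈ (0.7071, -0.7071, 0)


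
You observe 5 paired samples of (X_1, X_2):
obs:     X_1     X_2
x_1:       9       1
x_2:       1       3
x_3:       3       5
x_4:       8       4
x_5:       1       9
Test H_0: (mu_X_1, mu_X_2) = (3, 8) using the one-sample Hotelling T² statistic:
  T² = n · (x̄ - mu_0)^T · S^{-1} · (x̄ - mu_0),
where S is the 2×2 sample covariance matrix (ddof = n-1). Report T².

Step 1 — sample mean vector:
  mean(X_1) = (9 + 1 + 3 + 8 + 1) / 5 = 22/5 = 4.4
  mean(X_2) = (1 + 3 + 5 + 4 + 9) / 5 = 22/5 = 4.4
  x̄ = (4.4, 4.4),  deviation x̄ - mu_0 = (4.4, 4.4) - (3, 8) = (1.4, -3.6).

Step 2 — sample covariance matrix, S[i,j] = (1/(n-1)) · Σ_k (x_{k,i} - mean_i) · (x_{k,j} - mean_j), divisor n-1 = 4:
  S[X_1,X_1] = ((4.6)·(4.6) + (-3.4)·(-3.4) + (-1.4)·(-1.4) + (3.6)·(3.6) + (-3.4)·(-3.4)) / 4 = 59.2/4 = 14.8
  S[X_1,X_2] = ((4.6)·(-3.4) + (-3.4)·(-1.4) + (-1.4)·(0.6) + (3.6)·(-0.4) + (-3.4)·(4.6)) / 4 = -28.8/4 = -7.2
  S[X_2,X_2] = ((-3.4)·(-3.4) + (-1.4)·(-1.4) + (0.6)·(0.6) + (-0.4)·(-0.4) + (4.6)·(4.6)) / 4 = 35.2/4 = 8.8
  S = [[14.8, -7.2],
 [-7.2, 8.8]].

Step 3 — invert S. det(S) = 14.8·8.8 - (-7.2)² = 78.4.
  S^{-1} = (1/det) · [[d, -b], [-b, a]] = [[0.1122, 0.0918],
 [0.0918, 0.1888]].

Step 4 — quadratic form (x̄ - mu_0)^T · S^{-1} · (x̄ - mu_0):
  S^{-1} · (x̄ - mu_0) = (-0.1735, -0.551),
  (x̄ - mu_0)^T · [...] = (1.4)·(-0.1735) + (-3.6)·(-0.551) = 1.7408.

Step 5 — scale by n: T² = 5 · 1.7408 = 8.7041.

T² ≈ 8.7041


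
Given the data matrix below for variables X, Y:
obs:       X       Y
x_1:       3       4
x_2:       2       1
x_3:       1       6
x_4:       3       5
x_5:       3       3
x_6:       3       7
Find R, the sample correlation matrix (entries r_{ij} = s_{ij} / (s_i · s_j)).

Step 1 — column means:
  mean(X) = (3 + 2 + 1 + 3 + 3 + 3) / 6 = 15/6 = 2.5
  mean(Y) = (4 + 1 + 6 + 5 + 3 + 7) / 6 = 26/6 = 4.3333

Step 2 — sample variances and covariances s[i,j] = (1/(n-1)) · Σ_k (x_{k,i} - mean_i) · (x_{k,j} - mean_j), with n-1 = 5:
  s[X,X] = ((0.5)·(0.5) + (-0.5)·(-0.5) + (-1.5)·(-1.5) + (0.5)·(0.5) + (0.5)·(0.5) + (0.5)·(0.5)) / 5 = 3.5/5 = 0.7
  s[X,Y] = ((0.5)·(-0.3333) + (-0.5)·(-3.3333) + (-1.5)·(1.6667) + (0.5)·(0.6667) + (0.5)·(-1.3333) + (0.5)·(2.6667)) / 5 = 0/5 = 0
  s[Y,Y] = ((-0.3333)·(-0.3333) + (-3.3333)·(-3.3333) + (1.6667)·(1.6667) + (0.6667)·(0.6667) + (-1.3333)·(-1.3333) + (2.6667)·(2.6667)) / 5 = 23.3333/5 = 4.6667
  Sample standard deviations s_i = √(s[i,i]):
  s(X) = √(0.7) = 0.8367
  s(Y) = √(4.6667) = 2.1602

Step 3 — r_{ij} = s_{ij} / (s_i · s_j):
  r[X,X] = 1 (diagonal).
  r[X,Y] = 0 / (0.8367 · 2.1602) = 0 / 1.8074 = 0
  r[Y,Y] = 1 (diagonal).

R is symmetric with unit diagonal. Assembling:

R = [[1, 0],
 [0, 1]]


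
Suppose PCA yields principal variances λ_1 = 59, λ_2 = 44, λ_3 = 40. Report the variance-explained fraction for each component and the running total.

Step 1 — total variance = trace(Sigma) = Σ λ_i = 59 + 44 + 40 = 143.

Step 2 — fraction explained by component i = λ_i / Σ λ:
  PC1: 59/143 = 0.4126
  PC2: 44/143 = 0.3077
  PC3: 40/143 = 0.2797

Step 3 — cumulative fraction after k components = (λ_1 + ... + λ_k) / Σ λ:
  k = 1: 59/143 = 0.4126
  k = 2: (59 + 44)/143 = 103/143 = 0.7203
  k = 3: (59 + 44 + 40)/143 = 143/143 = 1

Summary (fraction, with percent):

explained: PC1 0.4126 (41.26%), PC2 0.3077 (30.77%), PC3 0.2797 (27.97%);  cumulative: 0.4126, 0.7203, 1


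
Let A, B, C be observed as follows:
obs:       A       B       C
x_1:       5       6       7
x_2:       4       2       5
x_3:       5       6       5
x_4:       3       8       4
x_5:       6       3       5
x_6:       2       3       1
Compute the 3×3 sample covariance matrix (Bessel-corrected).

Step 1 — column means:
  mean(A) = (5 + 4 + 5 + 3 + 6 + 2) / 6 = 25/6 = 4.1667
  mean(B) = (6 + 2 + 6 + 8 + 3 + 3) / 6 = 28/6 = 4.6667
  mean(C) = (7 + 5 + 5 + 4 + 5 + 1) / 6 = 27/6 = 4.5

Step 2 — sample covariance S[i,j] = (1/(n-1)) · Σ_k (x_{k,i} - mean_i) · (x_{k,j} - mean_j), with n-1 = 5.
  S[A,A] = ((0.8333)·(0.8333) + (-0.1667)·(-0.1667) + (0.8333)·(0.8333) + (-1.1667)·(-1.1667) + (1.8333)·(1.8333) + (-2.1667)·(-2.1667)) / 5 = 10.8333/5 = 2.1667
  S[A,B] = ((0.8333)·(1.3333) + (-0.1667)·(-2.6667) + (0.8333)·(1.3333) + (-1.1667)·(3.3333) + (1.8333)·(-1.6667) + (-2.1667)·(-1.6667)) / 5 = -0.6667/5 = -0.1333
  S[A,C] = ((0.8333)·(2.5) + (-0.1667)·(0.5) + (0.8333)·(0.5) + (-1.1667)·(-0.5) + (1.8333)·(0.5) + (-2.1667)·(-3.5)) / 5 = 11.5/5 = 2.3
  S[B,B] = ((1.3333)·(1.3333) + (-2.6667)·(-2.6667) + (1.3333)·(1.3333) + (3.3333)·(3.3333) + (-1.6667)·(-1.6667) + (-1.6667)·(-1.6667)) / 5 = 27.3333/5 = 5.4667
  S[B,C] = ((1.3333)·(2.5) + (-2.6667)·(0.5) + (1.3333)·(0.5) + (3.3333)·(-0.5) + (-1.6667)·(0.5) + (-1.6667)·(-3.5)) / 5 = 6/5 = 1.2
  S[C,C] = ((2.5)·(2.5) + (0.5)·(0.5) + (0.5)·(0.5) + (-0.5)·(-0.5) + (0.5)·(0.5) + (-3.5)·(-3.5)) / 5 = 19.5/5 = 3.9

S is symmetric (S[j,i] = S[i,j]). Assembling:

S = [[2.1667, -0.1333, 2.3],
 [-0.1333, 5.4667, 1.2],
 [2.3, 1.2, 3.9]]


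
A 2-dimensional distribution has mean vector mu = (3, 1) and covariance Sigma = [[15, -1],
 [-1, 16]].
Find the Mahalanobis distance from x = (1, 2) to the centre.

Step 1 — centre the observation: (x - mu) = (-2, 1).

Step 2 — invert Sigma. det(Sigma) = 15·16 - (-1)² = 239.
  Sigma^{-1} = (1/det) · [[d, -b], [-b, a]] = [[0.0669, 0.0042],
 [0.0042, 0.0628]].

Step 3 — form the quadratic (x - mu)^T · Sigma^{-1} · (x - mu):
  Sigma^{-1} · (x - mu) = (-0.1297, 0.0544).
  (x - mu)^T · [Sigma^{-1} · (x - mu)] = (-2)·(-0.1297) + (1)·(0.0544) = 0.3138.

Step 4 — take square root: d = √(0.3138) ≈ 0.5602.

d(x, mu) = √(0.3138) ≈ 0.5602


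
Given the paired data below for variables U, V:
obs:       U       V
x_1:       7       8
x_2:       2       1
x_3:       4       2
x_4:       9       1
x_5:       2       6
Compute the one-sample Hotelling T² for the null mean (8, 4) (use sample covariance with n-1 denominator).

Step 1 — sample mean vector:
  mean(U) = (7 + 2 + 4 + 9 + 2) / 5 = 24/5 = 4.8
  mean(V) = (8 + 1 + 2 + 1 + 6) / 5 = 18/5 = 3.6
  x̄ = (4.8, 3.6),  deviation x̄ - mu_0 = (4.8, 3.6) - (8, 4) = (-3.2, -0.4).

Step 2 — sample covariance matrix, S[i,j] = (1/(n-1)) · Σ_k (x_{k,i} - mean_i) · (x_{k,j} - mean_j), divisor n-1 = 4:
  S[U,U] = ((2.2)·(2.2) + (-2.8)·(-2.8) + (-0.8)·(-0.8) + (4.2)·(4.2) + (-2.8)·(-2.8)) / 4 = 38.8/4 = 9.7
  S[U,V] = ((2.2)·(4.4) + (-2.8)·(-2.6) + (-0.8)·(-1.6) + (4.2)·(-2.6) + (-2.8)·(2.4)) / 4 = 0.6/4 = 0.15
  S[V,V] = ((4.4)·(4.4) + (-2.6)·(-2.6) + (-1.6)·(-1.6) + (-2.6)·(-2.6) + (2.4)·(2.4)) / 4 = 41.2/4 = 10.3
  S = [[9.7, 0.15],
 [0.15, 10.3]].

Step 3 — invert S. det(S) = 9.7·10.3 - (0.15)² = 99.8875.
  S^{-1} = (1/det) · [[d, -b], [-b, a]] = [[0.1031, -0.0015],
 [-0.0015, 0.0971]].

Step 4 — quadratic form (x̄ - mu_0)^T · S^{-1} · (x̄ - mu_0):
  S^{-1} · (x̄ - mu_0) = (-0.3294, -0.034),
  (x̄ - mu_0)^T · [...] = (-3.2)·(-0.3294) + (-0.4)·(-0.034) = 1.0676.

Step 5 — scale by n: T² = 5 · 1.0676 = 5.338.

T² ≈ 5.338


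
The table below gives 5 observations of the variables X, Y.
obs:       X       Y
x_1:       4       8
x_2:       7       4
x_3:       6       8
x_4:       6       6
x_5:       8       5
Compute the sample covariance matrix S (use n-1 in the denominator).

Step 1 — column means:
  mean(X) = (4 + 7 + 6 + 6 + 8) / 5 = 31/5 = 6.2
  mean(Y) = (8 + 4 + 8 + 6 + 5) / 5 = 31/5 = 6.2

Step 2 — sample covariance S[i,j] = (1/(n-1)) · Σ_k (x_{k,i} - mean_i) · (x_{k,j} - mean_j), with n-1 = 4.
  S[X,X] = ((-2.2)·(-2.2) + (0.8)·(0.8) + (-0.2)·(-0.2) + (-0.2)·(-0.2) + (1.8)·(1.8)) / 4 = 8.8/4 = 2.2
  S[X,Y] = ((-2.2)·(1.8) + (0.8)·(-2.2) + (-0.2)·(1.8) + (-0.2)·(-0.2) + (1.8)·(-1.2)) / 4 = -8.2/4 = -2.05
  S[Y,Y] = ((1.8)·(1.8) + (-2.2)·(-2.2) + (1.8)·(1.8) + (-0.2)·(-0.2) + (-1.2)·(-1.2)) / 4 = 12.8/4 = 3.2

S is symmetric (S[j,i] = S[i,j]). Assembling:

S = [[2.2, -2.05],
 [-2.05, 3.2]]


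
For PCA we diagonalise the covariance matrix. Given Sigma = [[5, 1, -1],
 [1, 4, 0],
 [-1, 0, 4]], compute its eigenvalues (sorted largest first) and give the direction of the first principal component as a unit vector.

Step 1 — characteristic polynomial p(λ) = det(λI - Sigma) = λ³ - tr·λ² + c_1·λ - det, where tr = trace, c_1 = sum of the principal 2×2 minors, det = det(Sigma):
  tr = 5 + 4 + 4 = 13,
  c_1 = (5·4 - (1)²) + (5·4 - (-1)²) + (4·4 - (0)²) = 19 + 19 + 16 = 54,
  det = 5·(4·4 - (0)²) - (1)·((1)·4 - (0)·(-1)) + (-1)·((1)·(0) - 4·(-1)) = 5·(16) - (1)·(4) + (-1)·(4) = 72.
  So p(λ) = λ³ - 13λ² + 54λ - 72.
Step 2 — look for an integer root (rational root theorem: any rational root is an integer divisor of 72). Testing λ = 3:
  p(3) = 27 - 117 + 162 - 72 = 0  ✓
  Dividing out (λ - 3): p(λ) = (λ - 3)(λ² - 10λ + 24).
Step 3 — remaining eigenvalues from the quadratic λ² - 10λ + 24 = 0:
  Δ = 10² - 4·24 = 100 - 96 = 4,  λ = (10 ± √4)/2 = (10 ± 2)/2 = 6 or 4.
  Sorted: λ_1 = 6,  λ_2 = 4,  λ_3 = 3  (check: sum = 13 = tr ✓).

Step 4 — unit eigenvector for λ_1 = 6: v spans the null space of (Sigma - λ_1 I), whose rows are
  r_1 = (-1, 1, -1),  r_2 = (1, -2, 0),  r_3 = (-1, 0, -2).
  v is orthogonal to every row, so take v ∝ r_1 × r_2 = ((1)·(0) - (-1)·(-2), (-1)·(1) - (-1)·(0), (-1)·(-2) - (1)·(1)) = (-2, -1, 1).
  Rescale (multiply by -1 so the first nonzero entry is positive): u = (2, 1, -1).
  ||u|| = √((2)² + (1)² + (-1)²) = √(6) ≈ 2.4495,  v_1 = u/||u|| ≈ (0.8165, 0.4082, -0.4082) (||v_1|| = 1).

λ_1 = 6,  λ_2 = 4,  λ_3 = 3;  v_1 ≈ (0.8165, 0.4082, -0.4082)


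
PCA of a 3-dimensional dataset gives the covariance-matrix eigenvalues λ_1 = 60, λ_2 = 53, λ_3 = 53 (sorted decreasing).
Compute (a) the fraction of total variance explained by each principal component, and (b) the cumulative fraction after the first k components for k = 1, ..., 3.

Step 1 — total variance = trace(Sigma) = Σ λ_i = 60 + 53 + 53 = 166.

Step 2 — fraction explained by component i = λ_i / Σ λ:
  PC1: 60/166 = 0.3614
  PC2: 53/166 = 0.3193
  PC3: 53/166 = 0.3193

Step 3 — cumulative fraction after k components = (λ_1 + ... + λ_k) / Σ λ:
  k = 1: 60/166 = 0.3614
  k = 2: (60 + 53)/166 = 113/166 = 0.6807
  k = 3: (60 + 53 + 53)/166 = 166/166 = 1

Summary (fraction, with percent):

explained: PC1 0.3614 (36.14%), PC2 0.3193 (31.93%), PC3 0.3193 (31.93%);  cumulative: 0.3614, 0.6807, 1


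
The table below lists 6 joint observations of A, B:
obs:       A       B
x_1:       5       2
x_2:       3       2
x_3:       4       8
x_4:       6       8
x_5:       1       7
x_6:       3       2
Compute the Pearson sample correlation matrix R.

Step 1 — column means:
  mean(A) = (5 + 3 + 4 + 6 + 1 + 3) / 6 = 22/6 = 3.6667
  mean(B) = (2 + 2 + 8 + 8 + 7 + 2) / 6 = 29/6 = 4.8333

Step 2 — sample variances and covariances s[i,j] = (1/(n-1)) · Σ_k (x_{k,i} - mean_i) · (x_{k,j} - mean_j), with n-1 = 5:
  s[A,A] = ((1.3333)·(1.3333) + (-0.6667)·(-0.6667) + (0.3333)·(0.3333) + (2.3333)·(2.3333) + (-2.6667)·(-2.6667) + (-0.6667)·(-0.6667)) / 5 = 15.3333/5 = 3.0667
  s[A,B] = ((1.3333)·(-2.8333) + (-0.6667)·(-2.8333) + (0.3333)·(3.1667) + (2.3333)·(3.1667) + (-2.6667)·(2.1667) + (-0.6667)·(-2.8333)) / 5 = 2.6667/5 = 0.5333
  s[B,B] = ((-2.8333)·(-2.8333) + (-2.8333)·(-2.8333) + (3.1667)·(3.1667) + (3.1667)·(3.1667) + (2.1667)·(2.1667) + (-2.8333)·(-2.8333)) / 5 = 48.8333/5 = 9.7667
  Sample standard deviations s_i = √(s[i,i]):
  s(A) = √(3.0667) = 1.7512
  s(B) = √(9.7667) = 3.1252

Step 3 — r_{ij} = s_{ij} / (s_i · s_j):
  r[A,A] = 1 (diagonal).
  r[A,B] = 0.5333 / (1.7512 · 3.1252) = 0.5333 / 5.4728 = 0.0975
  r[B,B] = 1 (diagonal).

R is symmetric with unit diagonal. Assembling:

R = [[1, 0.0975],
 [0.0975, 1]]


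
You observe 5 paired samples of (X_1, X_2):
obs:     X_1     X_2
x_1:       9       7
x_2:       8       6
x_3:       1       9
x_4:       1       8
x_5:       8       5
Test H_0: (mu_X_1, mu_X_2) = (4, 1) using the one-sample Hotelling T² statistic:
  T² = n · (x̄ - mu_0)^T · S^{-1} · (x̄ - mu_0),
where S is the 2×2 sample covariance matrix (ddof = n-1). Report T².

Step 1 — sample mean vector:
  mean(X_1) = (9 + 8 + 1 + 1 + 8) / 5 = 27/5 = 5.4
  mean(X_2) = (7 + 6 + 9 + 8 + 5) / 5 = 35/5 = 7
  x̄ = (5.4, 7),  deviation x̄ - mu_0 = (5.4, 7) - (4, 1) = (1.4, 6).

Step 2 — sample covariance matrix, S[i,j] = (1/(n-1)) · Σ_k (x_{k,i} - mean_i) · (x_{k,j} - mean_j), divisor n-1 = 4:
  S[X_1,X_1] = ((3.6)·(3.6) + (2.6)·(2.6) + (-4.4)·(-4.4) + (-4.4)·(-4.4) + (2.6)·(2.6)) / 4 = 65.2/4 = 16.3
  S[X_1,X_2] = ((3.6)·(0) + (2.6)·(-1) + (-4.4)·(2) + (-4.4)·(1) + (2.6)·(-2)) / 4 = -21/4 = -5.25
  S[X_2,X_2] = ((0)·(0) + (-1)·(-1) + (2)·(2) + (1)·(1) + (-2)·(-2)) / 4 = 10/4 = 2.5
  S = [[16.3, -5.25],
 [-5.25, 2.5]].

Step 3 — invert S. det(S) = 16.3·2.5 - (-5.25)² = 13.1875.
  S^{-1} = (1/det) · [[d, -b], [-b, a]] = [[0.1896, 0.3981],
 [0.3981, 1.236]].

Step 4 — quadratic form (x̄ - mu_0)^T · S^{-1} · (x̄ - mu_0):
  S^{-1} · (x̄ - mu_0) = (2.654, 7.9735),
  (x̄ - mu_0)^T · [...] = (1.4)·(2.654) + (6)·(7.9735) = 51.5564.

Step 5 — scale by n: T² = 5 · 51.5564 = 257.782.

T² ≈ 257.782


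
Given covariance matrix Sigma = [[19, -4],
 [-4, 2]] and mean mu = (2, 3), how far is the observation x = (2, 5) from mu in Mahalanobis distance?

Step 1 — centre the observation: (x - mu) = (0, 2).

Step 2 — invert Sigma. det(Sigma) = 19·2 - (-4)² = 22.
  Sigma^{-1} = (1/det) · [[d, -b], [-b, a]] = [[0.0909, 0.1818],
 [0.1818, 0.8636]].

Step 3 — form the quadratic (x - mu)^T · Sigma^{-1} · (x - mu):
  Sigma^{-1} · (x - mu) = (0.3636, 1.7273).
  (x - mu)^T · [Sigma^{-1} · (x - mu)] = (0)·(0.3636) + (2)·(1.7273) = 3.4545.

Step 4 — take square root: d = √(3.4545) ≈ 1.8586.

d(x, mu) = √(3.4545) ≈ 1.8586


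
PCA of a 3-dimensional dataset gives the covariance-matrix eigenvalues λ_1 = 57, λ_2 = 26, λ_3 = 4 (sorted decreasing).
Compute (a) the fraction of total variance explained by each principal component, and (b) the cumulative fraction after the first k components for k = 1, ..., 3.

Step 1 — total variance = trace(Sigma) = Σ λ_i = 57 + 26 + 4 = 87.

Step 2 — fraction explained by component i = λ_i / Σ λ:
  PC1: 57/87 = 0.6552
  PC2: 26/87 = 0.2989
  PC3: 4/87 = 0.046

Step 3 — cumulative fraction after k components = (λ_1 + ... + λ_k) / Σ λ:
  k = 1: 57/87 = 0.6552
  k = 2: (57 + 26)/87 = 83/87 = 0.954
  k = 3: (57 + 26 + 4)/87 = 87/87 = 1

Summary (fraction, with percent):

explained: PC1 0.6552 (65.52%), PC2 0.2989 (29.89%), PC3 0.046 (4.6%);  cumulative: 0.6552, 0.954, 1


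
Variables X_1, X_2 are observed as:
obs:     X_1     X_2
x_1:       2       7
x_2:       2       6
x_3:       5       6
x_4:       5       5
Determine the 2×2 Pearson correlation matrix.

Step 1 — column means:
  mean(X_1) = (2 + 2 + 5 + 5) / 4 = 14/4 = 3.5
  mean(X_2) = (7 + 6 + 6 + 5) / 4 = 24/4 = 6

Step 2 — sample variances and covariances s[i,j] = (1/(n-1)) · Σ_k (x_{k,i} - mean_i) · (x_{k,j} - mean_j), with n-1 = 3:
  s[X_1,X_1] = ((-1.5)·(-1.5) + (-1.5)·(-1.5) + (1.5)·(1.5) + (1.5)·(1.5)) / 3 = 9/3 = 3
  s[X_1,X_2] = ((-1.5)·(1) + (-1.5)·(0) + (1.5)·(0) + (1.5)·(-1)) / 3 = -3/3 = -1
  s[X_2,X_2] = ((1)·(1) + (0)·(0) + (0)·(0) + (-1)·(-1)) / 3 = 2/3 = 0.6667
  Sample standard deviations s_i = √(s[i,i]):
  s(X_1) = √(3) = 1.7321
  s(X_2) = √(0.6667) = 0.8165

Step 3 — r_{ij} = s_{ij} / (s_i · s_j):
  r[X_1,X_1] = 1 (diagonal).
  r[X_1,X_2] = -1 / (1.7321 · 0.8165) = -1 / 1.4142 = -0.7071
  r[X_2,X_2] = 1 (diagonal).

R is symmetric with unit diagonal. Assembling:

R = [[1, -0.7071],
 [-0.7071, 1]]


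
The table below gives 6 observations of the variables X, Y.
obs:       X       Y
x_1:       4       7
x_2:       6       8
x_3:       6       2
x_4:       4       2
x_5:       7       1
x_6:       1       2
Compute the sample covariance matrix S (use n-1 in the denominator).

Step 1 — column means:
  mean(X) = (4 + 6 + 6 + 4 + 7 + 1) / 6 = 28/6 = 4.6667
  mean(Y) = (7 + 8 + 2 + 2 + 1 + 2) / 6 = 22/6 = 3.6667

Step 2 — sample covariance S[i,j] = (1/(n-1)) · Σ_k (x_{k,i} - mean_i) · (x_{k,j} - mean_j), with n-1 = 5.
  S[X,X] = ((-0.6667)·(-0.6667) + (1.3333)·(1.3333) + (1.3333)·(1.3333) + (-0.6667)·(-0.6667) + (2.3333)·(2.3333) + (-3.6667)·(-3.6667)) / 5 = 23.3333/5 = 4.6667
  S[X,Y] = ((-0.6667)·(3.3333) + (1.3333)·(4.3333) + (1.3333)·(-1.6667) + (-0.6667)·(-1.6667) + (2.3333)·(-2.6667) + (-3.6667)·(-1.6667)) / 5 = 2.3333/5 = 0.4667
  S[Y,Y] = ((3.3333)·(3.3333) + (4.3333)·(4.3333) + (-1.6667)·(-1.6667) + (-1.6667)·(-1.6667) + (-2.6667)·(-2.6667) + (-1.6667)·(-1.6667)) / 5 = 45.3333/5 = 9.0667

S is symmetric (S[j,i] = S[i,j]). Assembling:

S = [[4.6667, 0.4667],
 [0.4667, 9.0667]]


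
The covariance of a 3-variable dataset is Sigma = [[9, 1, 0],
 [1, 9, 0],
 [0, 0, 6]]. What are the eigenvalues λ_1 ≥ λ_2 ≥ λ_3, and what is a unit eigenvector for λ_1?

Step 1 — characteristic polynomial p(λ) = det(λI - Sigma) = λ³ - tr·λ² + c_1·λ - det, where tr = trace, c_1 = sum of the principal 2×2 minors, det = det(Sigma):
  tr = 9 + 9 + 6 = 24,
  c_1 = (9·9 - (1)²) + (9·6 - (0)²) + (9·6 - (0)²) = 80 + 54 + 54 = 188,
  det = 9·(9·6 - (0)²) - (1)·((1)·6 - (0)·(0)) + (0)·((1)·(0) - 9·(0)) = 9·(54) - (1)·(6) + (0)·(0) = 480.
  So p(λ) = λ³ - 24λ² + 188λ - 480.
Step 2 — look for an integer root (rational root theorem: any rational root is an integer divisor of 480). Testing λ = 6:
  p(6) = 216 - 864 + 1128 - 480 = 0  ✓
  Dividing out (λ - 6): p(λ) = (λ - 6)(λ² - 18λ + 80).
Step 3 — remaining eigenvalues from the quadratic λ² - 18λ + 80 = 0:
  Δ = 18² - 4·80 = 324 - 320 = 4,  λ = (18 ± √4)/2 = (18 ± 2)/2 = 10 or 8.
  Sorted: λ_1 = 10,  λ_2 = 8,  λ_3 = 6  (check: sum = 24 = tr ✓).

Step 4 — unit eigenvector for λ_1 = 10: v spans the null space of (Sigma - λ_1 I), whose rows are
  r_1 = (-1, 1, 0),  r_2 = (1, -1, 0),  r_3 = (0, 0, -4).
  v is orthogonal to every row, so take v ∝ r_1 × r_3 = ((1)·(-4) - (0)·(0), (0)·(0) - (-1)·(-4), (-1)·(0) - (1)·(0)) = (-4, -4, 0).
  Rescale (divide by 4; multiply by -1 so the first nonzero entry is positive): u = (1, 1, 0).
  ||u|| = √((1)² + (1)² + (0)²) = √(2) ≈ 1.4142,  v_1 = u/||u|| ≈ (0.7071, 0.7071, 0) (||v_1|| = 1).

λ_1 = 10,  λ_2 = 8,  λ_3 = 6;  v_1 ≈ (0.7071, 0.7071, 0)


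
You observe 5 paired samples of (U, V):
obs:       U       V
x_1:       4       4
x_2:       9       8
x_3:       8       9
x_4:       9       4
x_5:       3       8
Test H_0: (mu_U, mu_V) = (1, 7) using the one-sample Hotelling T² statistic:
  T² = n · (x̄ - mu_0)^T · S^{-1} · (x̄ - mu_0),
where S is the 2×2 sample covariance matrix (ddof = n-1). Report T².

Step 1 — sample mean vector:
  mean(U) = (4 + 9 + 8 + 9 + 3) / 5 = 33/5 = 6.6
  mean(V) = (4 + 8 + 9 + 4 + 8) / 5 = 33/5 = 6.6
  x̄ = (6.6, 6.6),  deviation x̄ - mu_0 = (6.6, 6.6) - (1, 7) = (5.6, -0.4).

Step 2 — sample covariance matrix, S[i,j] = (1/(n-1)) · Σ_k (x_{k,i} - mean_i) · (x_{k,j} - mean_j), divisor n-1 = 4:
  S[U,U] = ((-2.6)·(-2.6) + (2.4)·(2.4) + (1.4)·(1.4) + (2.4)·(2.4) + (-3.6)·(-3.6)) / 4 = 33.2/4 = 8.3
  S[U,V] = ((-2.6)·(-2.6) + (2.4)·(1.4) + (1.4)·(2.4) + (2.4)·(-2.6) + (-3.6)·(1.4)) / 4 = 2.2/4 = 0.55
  S[V,V] = ((-2.6)·(-2.6) + (1.4)·(1.4) + (2.4)·(2.4) + (-2.6)·(-2.6) + (1.4)·(1.4)) / 4 = 23.2/4 = 5.8
  S = [[8.3, 0.55],
 [0.55, 5.8]].

Step 3 — invert S. det(S) = 8.3·5.8 - (0.55)² = 47.8375.
  S^{-1} = (1/det) · [[d, -b], [-b, a]] = [[0.1212, -0.0115],
 [-0.0115, 0.1735]].

Step 4 — quadratic form (x̄ - mu_0)^T · S^{-1} · (x̄ - mu_0):
  S^{-1} · (x̄ - mu_0) = (0.6836, -0.1338),
  (x̄ - mu_0)^T · [...] = (5.6)·(0.6836) + (-0.4)·(-0.1338) = 3.8815.

Step 5 — scale by n: T² = 5 · 3.8815 = 19.4074.

T² ≈ 19.4074


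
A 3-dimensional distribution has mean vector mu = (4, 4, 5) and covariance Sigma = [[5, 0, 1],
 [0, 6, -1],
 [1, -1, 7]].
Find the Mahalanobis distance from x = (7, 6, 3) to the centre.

Step 1 — centre the observation: (x - mu) = (3, 2, -2).

Step 2 — invert Sigma (cofactor / det for 3×3, or solve directly):
  Sigma^{-1} = [[0.206, -0.005, -0.0302],
 [-0.005, 0.1709, 0.0251],
 [-0.0302, 0.0251, 0.1508]].

Step 3 — form the quadratic (x - mu)^T · Sigma^{-1} · (x - mu):
  Sigma^{-1} · (x - mu) = (0.6683, 0.2764, -0.3417).
  (x - mu)^T · [Sigma^{-1} · (x - mu)] = (3)·(0.6683) + (2)·(0.2764) + (-2)·(-0.3417) = 3.2412.

Step 4 — take square root: d = √(3.2412) ≈ 1.8003.

d(x, mu) = √(3.2412) ≈ 1.8003


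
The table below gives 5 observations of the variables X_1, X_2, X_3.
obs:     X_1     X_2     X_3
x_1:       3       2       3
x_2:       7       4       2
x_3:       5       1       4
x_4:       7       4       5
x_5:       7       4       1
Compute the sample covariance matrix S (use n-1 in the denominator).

Step 1 — column means:
  mean(X_1) = (3 + 7 + 5 + 7 + 7) / 5 = 29/5 = 5.8
  mean(X_2) = (2 + 4 + 1 + 4 + 4) / 5 = 15/5 = 3
  mean(X_3) = (3 + 2 + 4 + 5 + 1) / 5 = 15/5 = 3

Step 2 — sample covariance S[i,j] = (1/(n-1)) · Σ_k (x_{k,i} - mean_i) · (x_{k,j} - mean_j), with n-1 = 4.
  S[X_1,X_1] = ((-2.8)·(-2.8) + (1.2)·(1.2) + (-0.8)·(-0.8) + (1.2)·(1.2) + (1.2)·(1.2)) / 4 = 12.8/4 = 3.2
  S[X_1,X_2] = ((-2.8)·(-1) + (1.2)·(1) + (-0.8)·(-2) + (1.2)·(1) + (1.2)·(1)) / 4 = 8/4 = 2
  S[X_1,X_3] = ((-2.8)·(0) + (1.2)·(-1) + (-0.8)·(1) + (1.2)·(2) + (1.2)·(-2)) / 4 = -2/4 = -0.5
  S[X_2,X_2] = ((-1)·(-1) + (1)·(1) + (-2)·(-2) + (1)·(1) + (1)·(1)) / 4 = 8/4 = 2
  S[X_2,X_3] = ((-1)·(0) + (1)·(-1) + (-2)·(1) + (1)·(2) + (1)·(-2)) / 4 = -3/4 = -0.75
  S[X_3,X_3] = ((0)·(0) + (-1)·(-1) + (1)·(1) + (2)·(2) + (-2)·(-2)) / 4 = 10/4 = 2.5

S is symmetric (S[j,i] = S[i,j]). Assembling:

S = [[3.2, 2, -0.5],
 [2, 2, -0.75],
 [-0.5, -0.75, 2.5]]


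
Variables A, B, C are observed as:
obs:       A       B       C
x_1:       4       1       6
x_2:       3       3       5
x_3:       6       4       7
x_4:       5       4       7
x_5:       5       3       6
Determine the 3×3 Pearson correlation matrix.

Step 1 — column means:
  mean(A) = (4 + 3 + 6 + 5 + 5) / 5 = 23/5 = 4.6
  mean(B) = (1 + 3 + 4 + 4 + 3) / 5 = 15/5 = 3
  mean(C) = (6 + 5 + 7 + 7 + 6) / 5 = 31/5 = 6.2

Step 2 — sample variances and covariances s[i,j] = (1/(n-1)) · Σ_k (x_{k,i} - mean_i) · (x_{k,j} - mean_j), with n-1 = 4:
  s[A,A] = ((-0.6)·(-0.6) + (-1.6)·(-1.6) + (1.4)·(1.4) + (0.4)·(0.4) + (0.4)·(0.4)) / 4 = 5.2/4 = 1.3
  s[A,B] = ((-0.6)·(-2) + (-1.6)·(0) + (1.4)·(1) + (0.4)·(1) + (0.4)·(0)) / 4 = 3/4 = 0.75
  s[A,C] = ((-0.6)·(-0.2) + (-1.6)·(-1.2) + (1.4)·(0.8) + (0.4)·(0.8) + (0.4)·(-0.2)) / 4 = 3.4/4 = 0.85
  s[B,B] = ((-2)·(-2) + (0)·(0) + (1)·(1) + (1)·(1) + (0)·(0)) / 4 = 6/4 = 1.5
  s[B,C] = ((-2)·(-0.2) + (0)·(-1.2) + (1)·(0.8) + (1)·(0.8) + (0)·(-0.2)) / 4 = 2/4 = 0.5
  s[C,C] = ((-0.2)·(-0.2) + (-1.2)·(-1.2) + (0.8)·(0.8) + (0.8)·(0.8) + (-0.2)·(-0.2)) / 4 = 2.8/4 = 0.7
  Sample standard deviations s_i = √(s[i,i]):
  s(A) = √(1.3) = 1.1402
  s(B) = √(1.5) = 1.2247
  s(C) = √(0.7) = 0.8367

Step 3 — r_{ij} = s_{ij} / (s_i · s_j):
  r[A,A] = 1 (diagonal).
  r[A,B] = 0.75 / (1.1402 · 1.2247) = 0.75 / 1.3964 = 0.5371
  r[A,C] = 0.85 / (1.1402 · 0.8367) = 0.85 / 0.9539 = 0.891
  r[B,B] = 1 (diagonal).
  r[B,C] = 0.5 / (1.2247 · 0.8367) = 0.5 / 1.0247 = 0.488
  r[C,C] = 1 (diagonal).

R is symmetric with unit diagonal. Assembling:

R = [[1, 0.5371, 0.891],
 [0.5371, 1, 0.488],
 [0.891, 0.488, 1]]
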